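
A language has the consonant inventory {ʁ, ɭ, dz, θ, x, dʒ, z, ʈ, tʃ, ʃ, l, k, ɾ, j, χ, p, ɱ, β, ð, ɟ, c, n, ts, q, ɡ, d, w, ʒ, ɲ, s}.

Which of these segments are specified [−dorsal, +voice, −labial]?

Checking each segment against [−dorsal], [+voice], [−labial]: /ɭ/ (retroflex lateral approximant), /dz/ (voiced alveolar affricate), /dʒ/ (voiced postalveolar affricate), /z/ (voiced alveolar fricative), /l/ (alveolar lateral approximant), /ɾ/ (alveolar tap), among others, satisfy every feature; every other segment in the inventory fails at least one.

ɭ, dz, dʒ, z, l, ɾ, ð, n, d, ʒ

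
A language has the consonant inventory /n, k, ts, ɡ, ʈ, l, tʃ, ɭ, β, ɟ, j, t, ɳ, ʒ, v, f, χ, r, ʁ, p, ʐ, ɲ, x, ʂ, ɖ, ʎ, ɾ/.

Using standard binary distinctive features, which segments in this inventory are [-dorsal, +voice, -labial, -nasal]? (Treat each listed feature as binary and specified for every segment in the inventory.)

l, ɭ, ʒ, r, ʐ, ɖ, ɾ

The [-dorsal] segments are /n, ts, ʈ, l, tʃ, ɭ, β, t, ɳ, ʒ, v, f, r, p, ʐ, ʂ, ɖ, ɾ/.
Intersecting with [+voice] gives /n, l, ɭ, β, ɳ, ʒ, v, r, ʐ, ɖ, ɾ/.
Of those, [-labial] gives /n, l, ɭ, ɳ, ʒ, r, ʐ, ɖ, ɾ/.
Then [-nasal] leaves /l, ɭ, ʒ, r, ʐ, ɖ, ɾ/.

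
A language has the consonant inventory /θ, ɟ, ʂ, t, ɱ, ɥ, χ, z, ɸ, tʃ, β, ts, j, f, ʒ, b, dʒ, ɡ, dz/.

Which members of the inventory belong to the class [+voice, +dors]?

The [+voice] segments are /ɟ, ɱ, ɥ, z, β, j, ʒ, b, dʒ, ɡ, dz/.
Then [+dorsal] leaves /ɟ, ɥ, j, ɡ/.

ɟ, ɥ, j, ɡ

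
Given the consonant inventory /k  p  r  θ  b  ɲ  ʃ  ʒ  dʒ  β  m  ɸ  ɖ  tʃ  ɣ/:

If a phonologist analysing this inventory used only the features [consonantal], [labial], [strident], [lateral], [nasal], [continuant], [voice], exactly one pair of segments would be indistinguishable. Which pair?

r, ɣ

/r/ (alveolar trill) and /ɣ/ (voiced velar fricative) are both [+consonantal], [-labial], [-strident], [-lateral], [-nasal], [+continuant], [+voice], so none of the listed features separates them. (They do differ in [sonorant], [coronal] and [dorsal], which are not among the given features.) Every other pair in the inventory differs on at least one listed feature.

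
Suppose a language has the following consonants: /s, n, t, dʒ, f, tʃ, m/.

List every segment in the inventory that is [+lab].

f, m

The [+labial] segments here are /f, m/; the remaining /s, n, t, dʒ, tʃ/ are [−labial].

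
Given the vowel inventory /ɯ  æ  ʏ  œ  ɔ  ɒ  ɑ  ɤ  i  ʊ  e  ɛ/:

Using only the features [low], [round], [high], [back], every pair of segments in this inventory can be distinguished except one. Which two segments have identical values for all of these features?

/ɛ/ (mid front unrounded lax vowel) and /e/ (mid front unrounded tense vowel) are both [-low], [-round], [-high], [-back], so none of the listed features separates them. (They do differ in [tense], which is not among the given features.) Every other pair in the inventory differs on at least one listed feature.

ɛ, e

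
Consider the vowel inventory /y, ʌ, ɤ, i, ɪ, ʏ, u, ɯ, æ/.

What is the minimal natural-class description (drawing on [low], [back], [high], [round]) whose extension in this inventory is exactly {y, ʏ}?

/y, ʏ/ are all [-back], [+round], and no other segment in the inventory matches both values. Dropping any one of them over-generates: [+round] alone would also admit /u/; [-back] alone would also admit /i, ɪ, æ/. No other single listed feature picks out exactly this set either, so fewer than two features will not do.

[-back, +round]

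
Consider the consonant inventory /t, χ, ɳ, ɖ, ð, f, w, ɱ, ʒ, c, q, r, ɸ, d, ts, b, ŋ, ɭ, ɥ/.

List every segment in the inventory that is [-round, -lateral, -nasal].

t, χ, ɖ, ð, f, ʒ, c, q, r, ɸ, d, ts, b

Among the inventory, the [-round] segments are /t, χ, ɳ, ɖ, ð, f, ɱ, ʒ, c, q, r, ɸ, d, ts, b, ŋ, ɭ/.
Of those, [-lateral] gives /t, χ, ɳ, ɖ, ð, f, ɱ, ʒ, c, q, r, ɸ, d, ts, b, ŋ/.
Among these, [-nasal] leaves /t, χ, ɖ, ð, f, ʒ, c, q, r, ɸ, d, ts, b/.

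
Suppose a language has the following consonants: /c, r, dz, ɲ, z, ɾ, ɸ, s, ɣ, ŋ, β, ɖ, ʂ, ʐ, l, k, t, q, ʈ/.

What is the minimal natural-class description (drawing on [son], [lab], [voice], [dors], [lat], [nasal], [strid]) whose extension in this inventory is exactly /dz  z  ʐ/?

[+voice, +strid]

Every target segment is [+voice], [+strident]; each remaining inventory member fails at least one of these. Each conjunct is needed — [+strident] alone would also admit /s, ʂ/; [+voice] alone would also admit /r, ɲ, ɾ, ɣ, …/ — and no other single listed feature has exactly this extension, so two is the minimum.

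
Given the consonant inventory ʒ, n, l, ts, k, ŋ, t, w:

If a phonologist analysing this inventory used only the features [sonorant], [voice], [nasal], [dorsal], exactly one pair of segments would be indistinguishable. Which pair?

t, ts

Both /t/ and /ts/ are [−sonorant], [−voice], [−nasal], [−dorsal]. Since the list omits [strident] and [delayed release] — which do distinguish the voiceless alveolar stop from the voiceless alveolar affricate — this pair collapses; all other pairs remain distinct.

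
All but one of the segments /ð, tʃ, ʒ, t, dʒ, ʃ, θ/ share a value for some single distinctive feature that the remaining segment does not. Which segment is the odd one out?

t

[distributed] groups all but one: /tʃ, ʃ, ð, ʒ, θ, dʒ/ share [+distributed] while /t/ (voiceless alveolar stop) alone is [-distributed]. Removing any other segment would not leave a single-feature class that excludes it.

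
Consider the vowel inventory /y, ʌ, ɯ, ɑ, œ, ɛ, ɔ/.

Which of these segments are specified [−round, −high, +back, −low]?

Among the inventory, the [−round] segments are /ʌ, ɯ, ɑ, ɛ/.
Then [−high] gives /ʌ, ɑ, ɛ/.
Intersecting with [+back] gives /ʌ, ɑ/.
Of those, [−low] leaves /ʌ/.

ʌ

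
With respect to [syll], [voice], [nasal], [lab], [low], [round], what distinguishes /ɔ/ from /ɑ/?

[labial], [round], [low]

/ɔ/ (mid back rounded lax vowel) and /ɑ/ (low back unrounded vowel) agree on [+syllabic], [+voice], [-nasal]. They differ on [labial] (/ɔ/ [+], /ɑ/ [-]), [round] (/ɔ/ [+], /ɑ/ [-]), [low] (/ɔ/ [-], /ɑ/ [+]).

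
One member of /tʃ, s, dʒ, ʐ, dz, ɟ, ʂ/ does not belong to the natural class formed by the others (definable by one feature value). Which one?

The remaining segments after removing /ɟ/ share [+strident]; /ɟ/ (voiced palatal stop) is [−strident]. For every other candidate removal, the leftover set fails to share any single feature value that the removed segment lacks.

ɟ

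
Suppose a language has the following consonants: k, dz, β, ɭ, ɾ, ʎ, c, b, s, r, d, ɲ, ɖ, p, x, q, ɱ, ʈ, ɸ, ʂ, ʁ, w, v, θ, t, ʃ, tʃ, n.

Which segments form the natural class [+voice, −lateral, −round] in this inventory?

Checking each segment against [+voice], [−lateral], [−round]: /dz/ (voiced alveolar affricate), /β/ (voiced bilabial fricative), /ɾ/ (alveolar tap), /b/ (voiced bilabial stop), /r/ (alveolar trill), /d/ (voiced alveolar stop), among others, satisfy every feature; every other segment in the inventory fails at least one.

dz, β, ɾ, b, r, d, ɲ, ɖ, ɱ, ʁ, v, n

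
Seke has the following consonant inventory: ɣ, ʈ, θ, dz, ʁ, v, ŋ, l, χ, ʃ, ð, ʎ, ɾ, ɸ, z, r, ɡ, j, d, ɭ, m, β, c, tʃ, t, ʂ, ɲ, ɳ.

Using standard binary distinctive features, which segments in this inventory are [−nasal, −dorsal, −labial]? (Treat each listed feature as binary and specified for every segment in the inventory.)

The [−nasal] segments are /ɣ, ʈ, θ, dz, ʁ, v, l, χ, ʃ, ð, ʎ, ɾ, ɸ, z, r, ɡ, j, d, ɭ, β, c, tʃ, t, ʂ/.
Within that set, [−dorsal] gives /ʈ, θ, dz, v, l, ʃ, ð, ɾ, ɸ, z, r, d, ɭ, β, tʃ, t, ʂ/.
Of those, [−labial] leaves /ʈ, θ, dz, l, ʃ, ð, ɾ, z, r, d, ɭ, tʃ, t, ʂ/.

ʈ, θ, dz, l, ʃ, ð, ɾ, z, r, d, ɭ, tʃ, t, ʂ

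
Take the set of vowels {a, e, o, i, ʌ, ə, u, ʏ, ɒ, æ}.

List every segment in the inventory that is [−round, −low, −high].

e, ʌ, ə

Eliminate segments failing any feature: /a, æ/ are [+low]; /o, u, ʏ, ɒ/ are [+round]; /i/ is [+high]. The remaining /e, ʌ, ə/ satisfy [−round], [−low], [−high].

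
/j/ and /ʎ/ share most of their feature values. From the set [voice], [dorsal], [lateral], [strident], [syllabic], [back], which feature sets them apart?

[lateral]

/j/ (palatal glide) and /ʎ/ (palatal lateral approximant) agree on [+voice], [+dorsal], [-strident], [-syllabic], [-back]. They differ on [lateral] (/j/ [-], /ʎ/ [+]).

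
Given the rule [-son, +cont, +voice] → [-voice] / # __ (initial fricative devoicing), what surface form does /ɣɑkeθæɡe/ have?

[xɑkeθæɡe]

/ɣ/ satisfies [-son, +cont, +voice] and sits in # __. The [-voice] counterpart of the voiced velar fricative is /x/. Other segments in /ɣɑkeθæɡe/ either fail the structural description or are not in the environment, so the surface form is [xɑkeθæɡe].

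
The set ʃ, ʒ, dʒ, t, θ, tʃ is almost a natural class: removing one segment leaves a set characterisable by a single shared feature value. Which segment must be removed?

[distributed] groups all but one: /dʒ, tʃ, θ, ʒ, ʃ/ share [+distributed] while /t/ (voiceless alveolar stop) alone is [−distributed]. Removing any other segment would not leave a single-feature class that excludes it.

t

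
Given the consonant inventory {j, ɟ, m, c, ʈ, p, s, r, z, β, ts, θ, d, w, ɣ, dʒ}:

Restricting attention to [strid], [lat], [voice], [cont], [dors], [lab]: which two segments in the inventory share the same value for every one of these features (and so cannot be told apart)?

On the given features, /ɣ/ and /j/ have an identical profile: [-strident], [-lateral], [+voice], [+continuant], [+dorsal], [-labial]. No other two segments in the inventory coincide on all 6 features. (They do differ in [sonorant] and [back], which are not among the given features.)

ɣ, j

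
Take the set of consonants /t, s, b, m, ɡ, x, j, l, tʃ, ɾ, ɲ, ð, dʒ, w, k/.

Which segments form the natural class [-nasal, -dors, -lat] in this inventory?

Among the inventory, the [-nasal] segments are /t, s, b, ɡ, x, j, l, tʃ, ɾ, ð, dʒ, w, k/.
Within that set, [-dorsal] gives /t, s, b, l, tʃ, ɾ, ð, dʒ/.
Among these, [-lateral] leaves /t, s, b, tʃ, ɾ, ð, dʒ/.

t, s, b, tʃ, ɾ, ð, dʒ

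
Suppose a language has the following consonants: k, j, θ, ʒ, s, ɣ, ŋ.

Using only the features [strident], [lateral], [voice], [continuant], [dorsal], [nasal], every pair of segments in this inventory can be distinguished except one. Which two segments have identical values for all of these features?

j, ɣ

On the given features, /j/ and /ɣ/ have an identical profile: [-strident], [-lateral], [+voice], [+continuant], [+dorsal], [-nasal]. No other two segments in the inventory coincide on all 6 features. (They do differ in [sonorant] and [back], which are not among the given features.)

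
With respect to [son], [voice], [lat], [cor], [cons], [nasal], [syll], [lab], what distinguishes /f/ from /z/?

[voice], [labial], [coronal]

/f/ (voiceless labiodental fricative) and /z/ (voiced alveolar fricative) agree on [-sonorant], [-lateral], [+consonantal], [-nasal], [-syllabic]. They differ on [voice] (/f/ [-], /z/ [+]), [labial] (/f/ [+], /z/ [-]), [coronal] (/f/ [-], /z/ [+]).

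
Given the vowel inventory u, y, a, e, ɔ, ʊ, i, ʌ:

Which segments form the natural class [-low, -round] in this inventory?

e, i, ʌ

Checking each segment against [-low], [-round]: /e/ (mid front unrounded tense vowel), /i/ (high front unrounded tense vowel), /ʌ/ (mid back unrounded lax vowel) satisfy every feature; every other segment in the inventory fails at least one.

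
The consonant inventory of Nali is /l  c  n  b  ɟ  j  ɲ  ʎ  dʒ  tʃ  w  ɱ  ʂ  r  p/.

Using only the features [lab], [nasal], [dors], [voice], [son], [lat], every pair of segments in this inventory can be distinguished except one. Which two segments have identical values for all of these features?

/tʃ/ (voiceless postalveolar affricate) and /ʂ/ (voiceless retroflex fricative) are both [-labial], [-nasal], [-dorsal], [-voice], [-sonorant], [-lateral], so none of the listed features separates them. (They do differ in [continuant] and [distributed], which are not among the given features.) Every other pair in the inventory differs on at least one listed feature.

tʃ, ʂ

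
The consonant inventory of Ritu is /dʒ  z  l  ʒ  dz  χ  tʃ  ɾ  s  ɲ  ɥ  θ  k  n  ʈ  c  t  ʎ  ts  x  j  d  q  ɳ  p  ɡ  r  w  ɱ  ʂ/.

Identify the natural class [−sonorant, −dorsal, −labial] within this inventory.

Eliminate segments failing any feature: /l, ɾ, ɲ, ɥ, n, ʎ, j, ɳ, r, w, ɱ/ are [+sonorant]; /χ, k, c, x, q, ɡ/ are [+dorsal]; /p/ is [+labial]. The remaining /dʒ, z, ʒ, dz, tʃ, s, θ, ʈ, t, ts, d, ʂ/ satisfy [−sonorant], [−dorsal], [−labial].

dʒ, z, ʒ, dz, tʃ, s, θ, ʈ, t, ts, d, ʂ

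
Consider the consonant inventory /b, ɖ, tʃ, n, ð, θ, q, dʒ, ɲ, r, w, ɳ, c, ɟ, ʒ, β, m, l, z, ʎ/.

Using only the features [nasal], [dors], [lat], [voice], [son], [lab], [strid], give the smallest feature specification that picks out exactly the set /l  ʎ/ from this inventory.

The target set is precisely the extension of [+lateral] in this inventory.

[+lat]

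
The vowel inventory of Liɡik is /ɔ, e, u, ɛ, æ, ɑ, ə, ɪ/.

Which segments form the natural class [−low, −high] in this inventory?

ɔ, e, ɛ, ə

The [−low] segments are /ɔ, e, u, ɛ, ə, ɪ/.
Among these, [−high] leaves /ɔ, e, ɛ, ə/.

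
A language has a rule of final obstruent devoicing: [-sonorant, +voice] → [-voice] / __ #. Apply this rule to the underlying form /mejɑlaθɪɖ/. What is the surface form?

The only segment in the rule's environment that also matches [-sonorant, +voice] is /ɖ/. Applying [-voice] turns the voiced retroflex stop into /ʈ/ (voiceless retroflex stop), giving [mejɑlaθɪʈ].

[mejɑlaθɪʈ]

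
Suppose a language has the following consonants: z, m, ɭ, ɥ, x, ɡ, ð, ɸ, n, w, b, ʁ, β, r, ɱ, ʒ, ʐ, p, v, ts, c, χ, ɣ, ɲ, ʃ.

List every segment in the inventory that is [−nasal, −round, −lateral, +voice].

Checking each segment against [−nasal], [−round], [−lateral], [+voice]: /z/ (voiced alveolar fricative), /ɡ/ (voiced velar stop), /ð/ (voiced dental fricative), /b/ (voiced bilabial stop), /ʁ/ (voiced uvular fricative), /β/ (voiced bilabial fricative), among others, satisfy every feature; every other segment in the inventory fails at least one.

z, ɡ, ð, b, ʁ, β, r, ʒ, ʐ, v, ɣ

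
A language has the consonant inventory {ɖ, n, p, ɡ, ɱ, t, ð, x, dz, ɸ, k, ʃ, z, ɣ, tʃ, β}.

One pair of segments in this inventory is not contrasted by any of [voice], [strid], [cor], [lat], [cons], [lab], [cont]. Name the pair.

/ɖ/ (voiced retroflex stop) and /n/ (alveolar nasal) are both [+voice], [−strident], [+coronal], [−lateral], [+consonantal], [−labial], [−continuant], so none of the listed features separates them. (They do differ in [sonorant], [nasal] and [anterior], which are not among the given features.) Every other pair in the inventory differs on at least one listed feature.

ɖ, n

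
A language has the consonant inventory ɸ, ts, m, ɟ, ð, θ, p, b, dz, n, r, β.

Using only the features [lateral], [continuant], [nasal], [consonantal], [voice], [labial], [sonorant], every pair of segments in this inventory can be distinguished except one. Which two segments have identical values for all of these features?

On the given features, /ɟ/ and /dz/ have an identical profile: [-lateral], [-continuant], [-nasal], [+consonantal], [+voice], [-labial], [-sonorant]. No other two segments in the inventory coincide on all 7 features. (They do differ in [strident], [delayed release] and [dorsal], which are not among the given features.)

ɟ, dz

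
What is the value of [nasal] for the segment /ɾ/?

As the alveolar tap, /ɾ/ is [-nasal].

[-nasal]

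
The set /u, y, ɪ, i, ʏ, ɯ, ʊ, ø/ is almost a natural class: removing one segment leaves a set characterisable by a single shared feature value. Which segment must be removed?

ø

The remaining segments after removing /ø/ share [+high]; /ø/ (mid front rounded tense vowel) is [-high]. For every other candidate removal, the leftover set fails to share any single feature value that the removed segment lacks.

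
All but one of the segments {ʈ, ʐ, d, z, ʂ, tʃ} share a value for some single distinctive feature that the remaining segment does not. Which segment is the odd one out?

tʃ

The remaining segments after removing /tʃ/ share [−distributed]; /tʃ/ (voiceless postalveolar affricate) is [+distributed]. For every other candidate removal, the leftover set fails to share any single feature value that the removed segment lacks.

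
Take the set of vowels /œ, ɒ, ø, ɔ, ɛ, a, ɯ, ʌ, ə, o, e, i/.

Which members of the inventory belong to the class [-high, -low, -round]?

Checking each segment against [-high], [-low], [-round]: /ɛ/ (mid front unrounded lax vowel), /ʌ/ (mid back unrounded lax vowel), /ə/ (mid central vowel (schwa)), /e/ (mid front unrounded tense vowel) satisfy every feature; every other segment in the inventory fails at least one.

ɛ, ʌ, ə, e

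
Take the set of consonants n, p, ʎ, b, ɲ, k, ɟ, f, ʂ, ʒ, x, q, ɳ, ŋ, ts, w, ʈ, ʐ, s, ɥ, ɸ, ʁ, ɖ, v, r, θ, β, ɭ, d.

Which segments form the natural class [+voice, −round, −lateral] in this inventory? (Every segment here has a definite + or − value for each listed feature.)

First, the [+voice] segments are /n, ʎ, b, ɲ, ɟ, ʒ, ɳ, ŋ, w, ʐ, ɥ, ʁ, ɖ, v, r, β, ɭ, d/.
Of those, [−round] gives /n, ʎ, b, ɲ, ɟ, ʒ, ɳ, ŋ, ʐ, ʁ, ɖ, v, r, β, ɭ, d/.
Within that set, [−lateral] leaves /n, b, ɲ, ɟ, ʒ, ɳ, ŋ, ʐ, ʁ, ɖ, v, r, β, d/.

n, b, ɲ, ɟ, ʒ, ɳ, ŋ, ʐ, ʁ, ɖ, v, r, β, d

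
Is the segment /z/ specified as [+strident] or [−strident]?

As the voiced alveolar fricative, /z/ is [+strident].

[+strident]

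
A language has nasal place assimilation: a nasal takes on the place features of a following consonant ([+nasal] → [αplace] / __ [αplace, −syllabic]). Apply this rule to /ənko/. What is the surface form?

In /ənko/, the nasal /n/ precedes /k/, which is [+dorsal]. The nasal assimilates in place, becoming the [+dorsal] nasal /ŋ/. The surface form is [əŋko].

[əŋko]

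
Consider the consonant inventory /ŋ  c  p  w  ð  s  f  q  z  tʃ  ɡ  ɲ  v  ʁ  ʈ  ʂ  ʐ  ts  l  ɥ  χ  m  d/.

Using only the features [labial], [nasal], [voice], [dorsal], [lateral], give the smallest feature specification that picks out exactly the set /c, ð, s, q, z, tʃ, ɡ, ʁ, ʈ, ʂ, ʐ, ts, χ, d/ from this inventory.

Every target segment is [-nasal], [-lateral], [-labial]; each remaining inventory member fails at least one of these. Each conjunct is needed — [-lateral, -labial] alone would also admit /ŋ, ɲ/; [-nasal, -labial] alone would also admit /l/; [-nasal, -lateral] alone would also admit /p, w, f, v, …/ — and no other combination of two listed features has exactly this extension, so three is the minimum.

[-nasal, -lateral, -labial]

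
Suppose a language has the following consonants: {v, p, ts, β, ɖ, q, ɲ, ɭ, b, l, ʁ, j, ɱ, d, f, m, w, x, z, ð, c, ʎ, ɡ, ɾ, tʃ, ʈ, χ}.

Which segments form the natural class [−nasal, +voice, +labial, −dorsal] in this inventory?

First, the [−nasal] segments are /v, p, ts, β, ɖ, q, ɭ, b, l, ʁ, j, d, f, w, x, z, ð, c, ʎ, ɡ, ɾ, tʃ, ʈ, χ/.
Within that set, [+voice] gives /v, β, ɖ, ɭ, b, l, ʁ, j, d, w, z, ð, ʎ, ɡ, ɾ/.
Intersecting with [+labial] gives /v, β, b, w/.
Then [−dorsal] leaves /v, β, b/.

v, β, b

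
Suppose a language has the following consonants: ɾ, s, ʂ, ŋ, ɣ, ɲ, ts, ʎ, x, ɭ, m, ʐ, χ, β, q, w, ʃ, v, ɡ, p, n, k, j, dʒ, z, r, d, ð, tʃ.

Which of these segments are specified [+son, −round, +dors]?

ŋ, ɲ, ʎ, j

Among the inventory, the [+sonorant] segments are /ɾ, ŋ, ɲ, ʎ, ɭ, m, w, n, j, r/.
Among these, [−round] gives /ɾ, ŋ, ɲ, ʎ, ɭ, m, n, j, r/.
Intersecting with [+dorsal] leaves /ŋ, ɲ, ʎ, j/.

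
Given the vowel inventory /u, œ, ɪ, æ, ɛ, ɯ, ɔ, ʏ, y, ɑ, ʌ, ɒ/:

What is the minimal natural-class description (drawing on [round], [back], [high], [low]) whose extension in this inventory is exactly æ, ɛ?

[−high, −back, −round]

Every target segment is [−high], [−back], [−round]; each remaining inventory member fails at least one of these. Each conjunct is needed — [−back, −round] alone would also admit /ɪ/; [−high, −round] alone would also admit /ɑ, ʌ/; [−high, −back] alone would also admit /œ/ — and no other combination of two listed features has exactly this extension, so three is the minimum.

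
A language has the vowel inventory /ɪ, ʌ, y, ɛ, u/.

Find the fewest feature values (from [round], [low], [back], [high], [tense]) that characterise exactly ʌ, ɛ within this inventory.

The target set is precisely the extension of [−high] in this inventory.

[−high]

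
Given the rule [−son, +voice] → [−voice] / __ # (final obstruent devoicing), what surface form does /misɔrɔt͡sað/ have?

[misɔrɔt͡saθ]

/ð/ satisfies [−son, +voice] and sits in __ #. The [−voice] counterpart of the voiced dental fricative is /θ/. Other segments in /misɔrɔt͡sað/ either fail the structural description or are not in the environment, so the surface form is [misɔrɔt͡saθ].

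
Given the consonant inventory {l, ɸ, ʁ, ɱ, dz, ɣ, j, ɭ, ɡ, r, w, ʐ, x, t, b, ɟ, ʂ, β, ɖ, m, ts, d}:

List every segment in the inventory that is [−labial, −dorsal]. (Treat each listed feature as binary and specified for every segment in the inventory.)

Eliminate segments failing any feature: /ɸ, ɱ, w, b, β, m/ are [+labial]; /ʁ, ɣ, j, ɡ, x, ɟ/ are [+dorsal]. The remaining /l, dz, ɭ, r, ʐ, t, ʂ, ɖ, ts, d/ satisfy [−labial], [−dorsal].

l, dz, ɭ, r, ʐ, t, ʂ, ɖ, ts, d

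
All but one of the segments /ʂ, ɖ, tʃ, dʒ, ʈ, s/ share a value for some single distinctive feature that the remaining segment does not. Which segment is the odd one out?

[anterior] groups all but one: /tʃ, dʒ, ɖ, ʈ, ʂ/ share [−anterior] while /s/ (voiceless alveolar fricative) alone is [+anterior]. Removing any other segment would not leave a single-feature class that excludes it.

s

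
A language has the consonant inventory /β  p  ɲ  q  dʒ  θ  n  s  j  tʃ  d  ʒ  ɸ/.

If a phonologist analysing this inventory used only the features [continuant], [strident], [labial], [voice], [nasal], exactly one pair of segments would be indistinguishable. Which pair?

ɲ, n

On the given features, /ɲ/ and /n/ have an identical profile: [−continuant], [−strident], [−labial], [+voice], [+nasal]. No other two segments in the inventory coincide on all 5 features. (They do differ in [dorsal], which is not among the given features.)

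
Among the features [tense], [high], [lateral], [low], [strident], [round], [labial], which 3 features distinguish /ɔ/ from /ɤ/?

[labial], [round], [tense]

/ɔ/ (mid back rounded lax vowel) and /ɤ/ (mid back unrounded tense vowel) agree on [−high], [−lateral], [−low], [−strident]. They differ on [labial] (/ɔ/ [+], /ɤ/ [−]), [round] (/ɔ/ [+], /ɤ/ [−]), [tense] (/ɔ/ [−], /ɤ/ [+]).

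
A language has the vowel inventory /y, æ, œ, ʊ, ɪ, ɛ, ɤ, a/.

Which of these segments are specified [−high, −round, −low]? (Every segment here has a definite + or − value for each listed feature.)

ɛ, ɤ

Checking each segment against [−high], [−round], [−low]: /ɛ/ (mid front unrounded lax vowel), /ɤ/ (mid back unrounded tense vowel) satisfy every feature; every other segment in the inventory fails at least one.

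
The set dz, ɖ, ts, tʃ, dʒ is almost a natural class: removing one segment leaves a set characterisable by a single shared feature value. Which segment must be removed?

ɖ

/dʒ, dz, ts, tʃ/ are all [+delayed release], but /ɖ/ (voiced retroflex stop) is [-delayed release]. No other single segment can be removed to leave a set sharing one feature value that the removed segment lacks, so /ɖ/ is the odd one out.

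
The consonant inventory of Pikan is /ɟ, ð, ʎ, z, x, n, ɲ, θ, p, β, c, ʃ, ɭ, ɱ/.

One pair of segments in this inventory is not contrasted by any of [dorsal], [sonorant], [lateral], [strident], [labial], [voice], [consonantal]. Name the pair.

Both /c/ and /x/ are [+dorsal], [-sonorant], [-lateral], [-strident], [-labial], [-voice], [+consonantal]. Since the list omits [continuant] and [back] — which do distinguish the voiceless palatal stop from the voiceless velar fricative — this pair collapses; all other pairs remain distinct.

c, x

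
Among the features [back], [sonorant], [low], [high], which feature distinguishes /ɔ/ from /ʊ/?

[high]

/ɔ/ (mid back rounded lax vowel) and /ʊ/ (high back rounded lax vowel) agree on [+back], [+sonorant], [−low]. They differ on [high] (/ɔ/ [−], /ʊ/ [+]).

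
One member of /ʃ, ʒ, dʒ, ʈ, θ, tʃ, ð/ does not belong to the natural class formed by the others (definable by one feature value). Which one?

ʈ

The remaining segments after removing /ʈ/ share [+distributed]; /ʈ/ (voiceless retroflex stop) is [−distributed]. For every other candidate removal, the leftover set fails to share any single feature value that the removed segment lacks.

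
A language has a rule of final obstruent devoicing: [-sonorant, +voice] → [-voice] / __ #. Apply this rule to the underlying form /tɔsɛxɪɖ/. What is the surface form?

[tɔsɛxɪʈ]

The only segment in the rule's environment that also matches [-sonorant, +voice] is /ɖ/. Applying [-voice] turns the voiced retroflex stop into /ʈ/ (voiceless retroflex stop), giving [tɔsɛxɪʈ].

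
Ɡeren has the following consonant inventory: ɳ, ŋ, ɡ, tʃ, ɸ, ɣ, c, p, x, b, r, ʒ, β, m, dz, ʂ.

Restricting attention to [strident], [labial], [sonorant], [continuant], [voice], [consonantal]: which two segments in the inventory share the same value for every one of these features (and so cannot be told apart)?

Both /ŋ/ and /ɳ/ are [−strident], [−labial], [+sonorant], [−continuant], [+voice], [+consonantal]. Since the list omits [coronal] and [dorsal] — which do distinguish the velar nasal from the retroflex nasal — this pair collapses; all other pairs remain distinct.

ŋ, ɳ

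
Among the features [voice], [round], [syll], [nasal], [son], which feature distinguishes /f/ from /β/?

/f/ is the voiceless labiodental fricative and /β/ is the voiced bilabial fricative. Both are [-round], [-syllabic], [-nasal], [-sonorant]. /f/ is [-voice] while /β/ is [+voice], so the distinguishing feature is [voice].

[voice]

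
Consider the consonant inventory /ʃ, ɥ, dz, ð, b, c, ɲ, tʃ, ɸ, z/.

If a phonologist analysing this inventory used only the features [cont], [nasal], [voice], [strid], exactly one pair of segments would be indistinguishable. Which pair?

/ɥ/ (labial-palatal glide) and /ð/ (voiced dental fricative) are both [+continuant], [-nasal], [+voice], [-strident], so none of the listed features separates them. (They do differ in [sonorant], [labial], [round] and [dorsal], which are not among the given features.) Every other pair in the inventory differs on at least one listed feature.

ɥ, ð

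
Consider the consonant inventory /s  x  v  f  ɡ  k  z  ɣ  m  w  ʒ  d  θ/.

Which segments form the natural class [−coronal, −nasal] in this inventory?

x, v, f, ɡ, k, ɣ, w

Among the inventory, the [−coronal] segments are /x, v, f, ɡ, k, ɣ, m, w/.
Intersecting with [−nasal] leaves /x, v, f, ɡ, k, ɣ, w/.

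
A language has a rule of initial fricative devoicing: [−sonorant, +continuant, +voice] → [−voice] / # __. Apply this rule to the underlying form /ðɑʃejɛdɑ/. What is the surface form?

The only segment in the rule's environment that also matches [−sonorant, +continuant, +voice] is /ð/. Applying [−voice] turns the voiced dental fricative into /θ/ (voiceless dental fricative), giving [θɑʃejɛdɑ].

[θɑʃejɛdɑ]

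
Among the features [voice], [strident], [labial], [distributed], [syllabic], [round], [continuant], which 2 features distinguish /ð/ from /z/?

The two segments share [+voice], [-labial], [-syllabic], [-round], [+continuant]. The only features from the list on which they differ: /ð/ is [-strident] while /z/ is [+strident]; /ð/ is [+distributed] while /z/ is [-distributed].

[strident], [distributed]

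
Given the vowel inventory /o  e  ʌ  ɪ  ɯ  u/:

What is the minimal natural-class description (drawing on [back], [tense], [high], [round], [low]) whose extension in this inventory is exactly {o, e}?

Every target segment is [−high], [+tense]; each remaining inventory member fails at least one of these. Each conjunct is needed — [+tense] alone would also admit /ɯ, u/; [−high] alone would also admit /ʌ/ — and no other single listed feature has exactly this extension, so two is the minimum.

[−high, +tense]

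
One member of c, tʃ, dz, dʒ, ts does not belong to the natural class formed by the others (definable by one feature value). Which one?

c

[delayed release] (equivalently [strident], [dorsal]) groups all but one: /tʃ, dz, ts, dʒ/ share [+delayed release] while /c/ (voiceless palatal stop) alone is [−delayed release]. Removing any other segment would not leave a single-feature class that excludes it.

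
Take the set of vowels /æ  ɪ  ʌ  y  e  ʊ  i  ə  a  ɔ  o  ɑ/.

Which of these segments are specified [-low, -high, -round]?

Checking each segment against [-low], [-high], [-round]: /ʌ/ (mid back unrounded lax vowel), /e/ (mid front unrounded tense vowel), /ə/ (mid central vowel (schwa)) satisfy every feature; every other segment in the inventory fails at least one.

ʌ, e, ə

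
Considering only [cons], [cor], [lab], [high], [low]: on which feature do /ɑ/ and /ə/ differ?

[low]

/ɑ/ (low back unrounded vowel) and /ə/ (mid central vowel (schwa)) agree on [−consonantal], [−coronal], [−labial], [−high]. They differ on [low] (/ɑ/ [+], /ə/ [−]).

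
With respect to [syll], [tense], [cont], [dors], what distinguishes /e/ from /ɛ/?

/e/ (mid front unrounded tense vowel) and /ɛ/ (mid front unrounded lax vowel) agree on [+syllabic], [+continuant], [+dorsal]. They differ on [tense] (/e/ [+], /ɛ/ [−]).

[tense]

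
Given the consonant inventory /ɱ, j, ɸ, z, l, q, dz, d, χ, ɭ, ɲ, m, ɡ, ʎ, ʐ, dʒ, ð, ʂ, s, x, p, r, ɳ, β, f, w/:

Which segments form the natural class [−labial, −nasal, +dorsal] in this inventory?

Checking each segment against [−labial], [−nasal], [+dorsal]: /j/ (palatal glide), /q/ (voiceless uvular stop), /χ/ (voiceless uvular fricative), /ɡ/ (voiced velar stop), /ʎ/ (palatal lateral approximant), /x/ (voiceless velar fricative) satisfy every feature; every other segment in the inventory fails at least one.

j, q, χ, ɡ, ʎ, x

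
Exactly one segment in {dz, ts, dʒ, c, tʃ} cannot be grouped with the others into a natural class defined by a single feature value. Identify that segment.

c

The remaining segments after removing /c/ share [+delayed release]; /c/ (voiceless palatal stop) is [-delayed release]. For every other candidate removal, the leftover set fails to share any single feature value that the removed segment lacks.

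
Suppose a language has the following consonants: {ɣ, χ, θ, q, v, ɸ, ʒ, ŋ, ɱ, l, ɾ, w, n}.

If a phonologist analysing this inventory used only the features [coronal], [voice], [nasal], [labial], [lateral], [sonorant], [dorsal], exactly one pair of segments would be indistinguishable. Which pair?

/χ/ (voiceless uvular fricative) and /q/ (voiceless uvular stop) are both [-coronal], [-voice], [-nasal], [-labial], [-lateral], [-sonorant], [+dorsal], so none of the listed features separates them. (They do differ in [continuant], which is not among the given features.) Every other pair in the inventory differs on at least one listed feature.

χ, q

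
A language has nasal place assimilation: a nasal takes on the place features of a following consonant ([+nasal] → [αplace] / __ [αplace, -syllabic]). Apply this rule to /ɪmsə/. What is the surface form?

[ɪnsə]

The only nasal preceding a consonant is /m/ before /s/. /s/ is [+coronal], so /m/ → /n/, giving [ɪnsə].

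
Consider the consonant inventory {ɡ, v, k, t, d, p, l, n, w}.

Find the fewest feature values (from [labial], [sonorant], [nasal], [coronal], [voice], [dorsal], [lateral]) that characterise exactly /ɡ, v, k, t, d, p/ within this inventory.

The target set is precisely the extension of [-sonorant] in this inventory.

[-sonorant]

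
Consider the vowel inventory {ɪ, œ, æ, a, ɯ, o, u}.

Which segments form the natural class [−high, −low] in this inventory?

œ, o

The [−high] segments are /œ, æ, a, o/.
Within that set, [−low] leaves /œ, o/.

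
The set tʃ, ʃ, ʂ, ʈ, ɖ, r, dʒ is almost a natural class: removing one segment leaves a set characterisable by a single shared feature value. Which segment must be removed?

r

The remaining segments after removing /r/ share [−anterior]; /r/ (alveolar trill) is [+anterior]. For every other candidate removal, the leftover set fails to share any single feature value that the removed segment lacks.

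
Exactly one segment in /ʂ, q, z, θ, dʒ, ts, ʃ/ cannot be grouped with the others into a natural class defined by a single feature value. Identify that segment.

q

[coronal] (equivalently [dorsal]) groups all but one: /θ, ʂ, ts, dʒ, ʃ, z/ share [+coronal] while /q/ (voiceless uvular stop) alone is [-coronal]. Removing any other segment would not leave a single-feature class that excludes it.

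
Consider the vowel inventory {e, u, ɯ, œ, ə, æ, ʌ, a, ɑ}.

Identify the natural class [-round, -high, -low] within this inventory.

e, ə, ʌ

Checking each segment against [-round], [-high], [-low]: /e/ (mid front unrounded tense vowel), /ə/ (mid central vowel (schwa)), /ʌ/ (mid back unrounded lax vowel) satisfy every feature; every other segment in the inventory fails at least one.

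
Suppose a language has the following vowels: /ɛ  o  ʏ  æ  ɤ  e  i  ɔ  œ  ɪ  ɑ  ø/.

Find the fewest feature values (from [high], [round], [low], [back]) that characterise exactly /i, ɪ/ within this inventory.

[+high, −round]

Every target segment is [+high], [−round]; each remaining inventory member fails at least one of these. Each conjunct is needed — [−round] alone would also admit /ɛ, æ, ɤ, e, …/; [+high] alone would also admit /ʏ/ — and no other single listed feature has exactly this extension, so two is the minimum.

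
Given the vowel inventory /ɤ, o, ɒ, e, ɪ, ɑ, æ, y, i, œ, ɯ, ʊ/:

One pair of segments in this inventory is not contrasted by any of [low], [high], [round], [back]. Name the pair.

i, ɪ

On the given features, /i/ and /ɪ/ have an identical profile: [-low], [+high], [-round], [-back]. No other two segments in the inventory coincide on all 4 features. (They do differ in [tense], which is not among the given features.)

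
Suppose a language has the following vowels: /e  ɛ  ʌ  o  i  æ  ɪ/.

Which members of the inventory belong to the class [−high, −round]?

Checking each segment against [−high], [−round]: /e/ (mid front unrounded tense vowel), /ɛ/ (mid front unrounded lax vowel), /ʌ/ (mid back unrounded lax vowel), /æ/ (low front unrounded vowel) satisfy every feature; every other segment in the inventory fails at least one.

e, ɛ, ʌ, æ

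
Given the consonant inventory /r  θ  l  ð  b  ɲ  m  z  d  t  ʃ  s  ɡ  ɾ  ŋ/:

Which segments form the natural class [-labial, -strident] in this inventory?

r, θ, l, ð, ɲ, d, t, ɡ, ɾ, ŋ

Eliminate segments failing any feature: /b, m/ are [+labial]; /z, ʃ, s/ are [+strident]. The remaining /r, θ, l, ð, ɲ, d, t, ɡ, ɾ, ŋ/ satisfy [-labial], [-strident].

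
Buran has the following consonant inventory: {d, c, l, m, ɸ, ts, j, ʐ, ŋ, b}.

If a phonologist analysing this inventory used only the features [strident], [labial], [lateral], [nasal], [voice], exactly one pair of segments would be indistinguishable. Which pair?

Both /d/ and /j/ are [−strident], [−labial], [−lateral], [−nasal], [+voice]. Since the list omits [sonorant], [continuant] and [dorsal] — which do distinguish the voiced alveolar stop from the palatal glide — this pair collapses; all other pairs remain distinct.

d, j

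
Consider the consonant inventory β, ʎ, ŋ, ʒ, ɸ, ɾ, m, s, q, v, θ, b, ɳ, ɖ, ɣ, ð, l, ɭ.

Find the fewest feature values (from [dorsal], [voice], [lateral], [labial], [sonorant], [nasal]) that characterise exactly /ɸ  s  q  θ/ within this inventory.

Every target segment is [−voice] and no other inventory member is, so one feature is enough.

[−voice]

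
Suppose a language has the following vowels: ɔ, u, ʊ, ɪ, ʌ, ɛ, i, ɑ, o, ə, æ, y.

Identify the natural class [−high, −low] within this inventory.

ɔ, ʌ, ɛ, o, ə

The [−high] segments are /ɔ, ʌ, ɛ, ɑ, o, ə, æ/.
Within that set, [−low] leaves /ɔ, ʌ, ɛ, o, ə/.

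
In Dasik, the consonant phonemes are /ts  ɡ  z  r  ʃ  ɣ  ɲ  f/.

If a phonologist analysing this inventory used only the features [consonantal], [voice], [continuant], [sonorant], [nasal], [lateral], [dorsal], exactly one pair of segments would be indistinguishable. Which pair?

On the given features, /ʃ/ and /f/ have an identical profile: [+consonantal], [−voice], [+continuant], [−sonorant], [−nasal], [−lateral], [−dorsal]. No other two segments in the inventory coincide on all 7 features. (They do differ in [labial] and [coronal], which are not among the given features.)

ʃ, f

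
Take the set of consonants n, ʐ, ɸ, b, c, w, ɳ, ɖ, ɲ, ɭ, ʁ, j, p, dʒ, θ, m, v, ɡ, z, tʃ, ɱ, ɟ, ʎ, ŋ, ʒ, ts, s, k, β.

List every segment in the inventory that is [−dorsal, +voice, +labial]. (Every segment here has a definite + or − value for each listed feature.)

b, m, v, ɱ, β

The [−dorsal] segments are /n, ʐ, ɸ, b, ɳ, ɖ, ɭ, p, dʒ, θ, m, v, z, tʃ, ɱ, ʒ, ts, s, β/.
Intersecting with [+voice] gives /n, ʐ, b, ɳ, ɖ, ɭ, dʒ, m, v, z, ɱ, ʒ, β/.
Intersecting with [+labial] leaves /b, m, v, ɱ, β/.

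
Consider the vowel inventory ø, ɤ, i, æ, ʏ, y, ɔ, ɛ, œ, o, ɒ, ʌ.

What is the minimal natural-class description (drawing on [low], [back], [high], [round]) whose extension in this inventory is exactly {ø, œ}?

[−high, −back, +round]

Every target segment is [−high], [−back], [+round]; each remaining inventory member fails at least one of these. Each conjunct is needed — [−back, +round] alone would also admit /ʏ, y/; [−high, +round] alone would also admit /ɔ, o, ɒ/; [−high, −back] alone would also admit /æ, ɛ/ — and no other combination of two listed features has exactly this extension, so three is the minimum.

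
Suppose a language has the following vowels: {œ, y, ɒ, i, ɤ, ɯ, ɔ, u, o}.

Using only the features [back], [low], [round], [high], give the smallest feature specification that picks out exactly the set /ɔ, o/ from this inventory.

[-high, -low, +back, +round]

The class [-high], [-low], [+back], [+round] has exactly /ɔ, o/ as its extension in this inventory. No smaller conjunction from the listed features achieves this: [-low, +back, +round] alone would also admit /u/; [-high, +back, +round] alone would also admit /ɒ/; [-high, -low, +round] alone would also admit /œ/; [-high, -low, +back] alone would also admit /ɤ/; and checking the remaining three-feature bundles turns up none with this extension.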